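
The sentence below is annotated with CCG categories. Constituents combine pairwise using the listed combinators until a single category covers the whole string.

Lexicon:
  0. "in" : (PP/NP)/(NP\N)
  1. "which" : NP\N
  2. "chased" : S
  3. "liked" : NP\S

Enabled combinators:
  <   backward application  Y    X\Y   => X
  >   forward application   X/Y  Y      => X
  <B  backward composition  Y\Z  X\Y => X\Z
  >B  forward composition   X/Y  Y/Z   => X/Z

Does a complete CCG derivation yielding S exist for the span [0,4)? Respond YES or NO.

NO

(PP/NP)/(NP\N) NP\N S NP\S
CKY chart[0,4] = {PP}; S ∉ chart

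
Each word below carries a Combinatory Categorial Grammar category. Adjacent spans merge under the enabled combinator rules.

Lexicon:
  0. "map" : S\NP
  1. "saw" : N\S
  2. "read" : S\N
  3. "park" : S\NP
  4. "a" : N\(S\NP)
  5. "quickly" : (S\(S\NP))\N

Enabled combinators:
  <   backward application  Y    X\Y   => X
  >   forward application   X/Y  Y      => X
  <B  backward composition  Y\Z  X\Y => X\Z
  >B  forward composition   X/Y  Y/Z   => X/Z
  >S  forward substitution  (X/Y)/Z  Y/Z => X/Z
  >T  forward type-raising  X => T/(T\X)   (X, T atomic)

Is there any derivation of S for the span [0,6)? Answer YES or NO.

YES

[0,6] S   <
  [0,3] S\NP   <B
    [0,1] "map" : S\NP
    [1,3] S\S   <B
      [1,2] "saw" : N\S
      [2,3] "read" : S\N
  [3,6] S\(S\NP)   <
    [3,5] N   <
      [3,4] "park" : S\NP
      [4,5] "a" : N\(S\NP)
    [5,6] "quickly" : (S\(S\NP))\N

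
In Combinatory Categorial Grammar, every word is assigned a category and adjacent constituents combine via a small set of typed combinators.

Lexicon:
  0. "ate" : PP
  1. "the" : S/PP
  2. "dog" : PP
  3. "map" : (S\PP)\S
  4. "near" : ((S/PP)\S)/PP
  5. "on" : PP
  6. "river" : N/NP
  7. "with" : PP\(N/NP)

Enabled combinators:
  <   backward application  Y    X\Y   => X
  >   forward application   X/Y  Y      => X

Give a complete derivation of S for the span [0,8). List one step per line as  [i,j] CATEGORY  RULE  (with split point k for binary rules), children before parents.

[0,1] PP  lex  "ate"
[1,2] S/PP  lex  "the"
[2,3] PP  lex  "dog"
[1,3] S  >  k=2
[3,4] (S\PP)\S  lex  "map"
[1,4] S\PP  <  k=3
[0,4] S  <  k=1
[4,5] ((S/PP)\S)/PP  lex  "near"
[5,6] PP  lex  "on"
[4,6] (S/PP)\S  >  k=5
[0,6] S/PP  <  k=4
[6,7] N/NP  lex  "river"
[7,8] PP\(N/NP)  lex  "with"
[6,8] PP  <  k=7
[0,8] S  >  k=6

[0,8] S   >
  [0,6] S/PP   <
    [0,4] S   <
      [0,1] "ate" : PP
      [1,4] S\PP   <
        [1,3] S   >
          [1,2] "the" : S/PP
          [2,3] "dog" : PP
        [3,4] "map" : (S\PP)\S
    [4,6] (S/PP)\S   >
      [4,5] "near" : ((S/PP)\S)/PP
      [5,6] "on" : PP
  [6,8] PP   <
    [6,7] "river" : N/NP
    [7,8] "with" : PP\(N/NP)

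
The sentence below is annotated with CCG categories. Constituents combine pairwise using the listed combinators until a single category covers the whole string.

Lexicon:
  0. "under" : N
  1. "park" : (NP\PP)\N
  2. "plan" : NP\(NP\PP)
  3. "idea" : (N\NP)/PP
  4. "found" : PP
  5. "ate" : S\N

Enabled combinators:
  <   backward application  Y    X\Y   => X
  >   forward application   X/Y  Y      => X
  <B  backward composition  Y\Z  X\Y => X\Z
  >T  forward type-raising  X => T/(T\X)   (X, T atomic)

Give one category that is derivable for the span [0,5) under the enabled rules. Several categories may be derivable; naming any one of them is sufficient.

N

[0,6] S   <
  [0,5] N   <
    [0,3] NP   <
      [0,2] NP\PP   <
        [0,1] "under" : N
        [1,2] "park" : (NP\PP)\N
      [2,3] "plan" : NP\(NP\PP)
    [3,5] N\NP   >
      [3,4] "idea" : (N\NP)/PP
      [4,5] "found" : PP
  [5,6] "ate" : S\N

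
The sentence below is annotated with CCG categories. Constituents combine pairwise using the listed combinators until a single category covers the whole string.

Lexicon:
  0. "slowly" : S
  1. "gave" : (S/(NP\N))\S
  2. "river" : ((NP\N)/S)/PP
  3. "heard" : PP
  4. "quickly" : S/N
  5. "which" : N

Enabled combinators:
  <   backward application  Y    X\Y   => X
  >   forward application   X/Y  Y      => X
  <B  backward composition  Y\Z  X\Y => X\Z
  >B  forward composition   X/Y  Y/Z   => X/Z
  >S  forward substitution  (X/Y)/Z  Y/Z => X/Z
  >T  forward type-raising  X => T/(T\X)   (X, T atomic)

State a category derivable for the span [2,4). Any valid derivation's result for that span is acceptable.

[0,6] S   >
  [0,2] S/(NP\N)   <
    [0,1] "slowly" : S
    [1,2] "gave" : (S/(NP\N))\S
  [2,6] NP\N   >
    [2,4] (NP\N)/S   >
      [2,3] "river" : ((NP\N)/S)/PP
      [3,4] "heard" : PP
    [4,6] S   >
      [4,5] "quickly" : S/N
      [5,6] "which" : N

(NP\N)/S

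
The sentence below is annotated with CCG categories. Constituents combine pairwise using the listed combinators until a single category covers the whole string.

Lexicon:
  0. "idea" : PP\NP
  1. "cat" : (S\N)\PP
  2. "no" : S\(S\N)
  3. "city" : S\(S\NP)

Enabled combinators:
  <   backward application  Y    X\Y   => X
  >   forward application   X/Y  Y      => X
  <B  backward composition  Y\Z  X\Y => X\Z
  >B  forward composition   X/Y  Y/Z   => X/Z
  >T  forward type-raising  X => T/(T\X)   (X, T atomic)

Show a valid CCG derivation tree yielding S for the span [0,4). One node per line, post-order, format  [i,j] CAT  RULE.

[0,1] PP\NP  lex  "idea"
[1,2] (S\N)\PP  lex  "cat"
[2,3] S\(S\N)  lex  "no"
[1,3] S\PP  <B  k=2
[0,3] S\NP  <B  k=1
[3,4] S\(S\NP)  lex  "city"
[0,4] S  <  k=3

[0,4] S   <
  [0,3] S\NP   <B
    [0,1] "idea" : PP\NP
    [1,3] S\PP   <B
      [1,2] "cat" : (S\N)\PP
      [2,3] "no" : S\(S\N)
  [3,4] "city" : S\(S\NP)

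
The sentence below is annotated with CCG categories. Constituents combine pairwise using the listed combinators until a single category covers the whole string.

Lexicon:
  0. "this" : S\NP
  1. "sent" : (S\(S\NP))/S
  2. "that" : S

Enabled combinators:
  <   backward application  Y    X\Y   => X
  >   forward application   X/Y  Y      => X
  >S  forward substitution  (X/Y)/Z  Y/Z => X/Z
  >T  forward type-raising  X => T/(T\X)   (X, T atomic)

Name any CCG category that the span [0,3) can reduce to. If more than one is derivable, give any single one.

[0,3] S   <
  [0,1] "this" : S\NP
  [1,3] S\(S\NP)   >
    [1,2] "sent" : (S\(S\NP))/S
    [2,3] "that" : S

S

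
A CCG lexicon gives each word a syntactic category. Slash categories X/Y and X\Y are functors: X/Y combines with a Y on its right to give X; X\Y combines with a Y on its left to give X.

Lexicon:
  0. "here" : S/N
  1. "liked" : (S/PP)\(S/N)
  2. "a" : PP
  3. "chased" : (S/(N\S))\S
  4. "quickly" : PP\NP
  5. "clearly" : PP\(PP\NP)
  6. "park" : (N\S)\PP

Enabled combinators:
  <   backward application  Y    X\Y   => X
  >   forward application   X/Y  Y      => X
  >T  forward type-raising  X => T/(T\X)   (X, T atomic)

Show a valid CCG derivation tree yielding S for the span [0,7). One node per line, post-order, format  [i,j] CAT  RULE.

[0,1] S/N  lex  "here"
[1,2] (S/PP)\(S/N)  lex  "liked"
[0,2] S/PP  <  k=1
[2,3] PP  lex  "a"
[0,3] S  >  k=2
[3,4] (S/(N\S))\S  lex  "chased"
[0,4] S/(N\S)  <  k=3
[4,5] PP\NP  lex  "quickly"
[5,6] PP\(PP\NP)  lex  "clearly"
[4,6] PP  <  k=5
[6,7] (N\S)\PP  lex  "park"
[4,7] N\S  <  k=6
[0,7] S  >  k=4

[0,7] S   >
  [0,4] S/(N\S)   <
    [0,3] S   >
      [0,2] S/PP   <
        [0,1] "here" : S/N
        [1,2] "liked" : (S/PP)\(S/N)
      [2,3] "a" : PP
    [3,4] "chased" : (S/(N\S))\S
  [4,7] N\S   <
    [4,6] PP   <
      [4,5] "quickly" : PP\NP
      [5,6] "clearly" : PP\(PP\NP)
    [6,7] "park" : (N\S)\PP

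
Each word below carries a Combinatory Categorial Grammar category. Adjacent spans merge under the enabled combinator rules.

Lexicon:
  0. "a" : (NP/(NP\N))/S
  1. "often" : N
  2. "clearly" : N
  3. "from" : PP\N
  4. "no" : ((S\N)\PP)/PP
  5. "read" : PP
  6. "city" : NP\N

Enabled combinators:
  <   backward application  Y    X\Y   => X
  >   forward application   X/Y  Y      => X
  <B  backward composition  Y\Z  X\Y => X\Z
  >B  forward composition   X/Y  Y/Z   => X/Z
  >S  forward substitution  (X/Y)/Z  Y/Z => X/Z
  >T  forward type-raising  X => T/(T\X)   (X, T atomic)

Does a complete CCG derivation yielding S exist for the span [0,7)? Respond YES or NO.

(NP/(NP\N))/S N N PP\N ((S\N)\PP)/PP PP NP\N
CKY chart[0,7] = {N/(N\NP), NP, NP/(NP\NP), PP/(PP\NP), S/(S\NP)}; S ∉ chart

NO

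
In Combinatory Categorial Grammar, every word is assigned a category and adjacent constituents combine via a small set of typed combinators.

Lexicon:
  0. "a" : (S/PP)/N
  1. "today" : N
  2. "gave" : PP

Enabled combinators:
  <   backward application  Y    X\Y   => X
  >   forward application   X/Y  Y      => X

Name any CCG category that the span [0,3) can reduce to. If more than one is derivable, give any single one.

[0,3] S   >
  [0,2] S/PP   >
    [0,1] "a" : (S/PP)/N
    [1,2] "today" : N
  [2,3] "gave" : PP

S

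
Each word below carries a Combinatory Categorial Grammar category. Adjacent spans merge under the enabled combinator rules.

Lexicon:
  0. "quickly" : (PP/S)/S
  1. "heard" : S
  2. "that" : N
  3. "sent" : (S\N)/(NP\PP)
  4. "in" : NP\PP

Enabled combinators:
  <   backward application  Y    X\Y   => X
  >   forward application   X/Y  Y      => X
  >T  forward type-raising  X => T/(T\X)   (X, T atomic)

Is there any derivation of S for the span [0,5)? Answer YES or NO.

NO

(PP/S)/S S N (S\N)/(NP\PP) NP\PP
CKY chart[0,5] = {N/(N\PP), NP/(NP\PP), PP, PP/(PP\PP), S/(S\PP)}; S ∉ chart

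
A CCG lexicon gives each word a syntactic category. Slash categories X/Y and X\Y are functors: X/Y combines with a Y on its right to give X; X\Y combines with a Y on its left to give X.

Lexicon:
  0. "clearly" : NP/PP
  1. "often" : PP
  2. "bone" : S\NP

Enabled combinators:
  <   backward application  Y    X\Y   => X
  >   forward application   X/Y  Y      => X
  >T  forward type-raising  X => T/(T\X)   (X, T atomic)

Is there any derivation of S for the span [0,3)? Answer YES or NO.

YES

[0,3] S   <
  [0,2] NP   >
    [0,1] "clearly" : NP/PP
    [1,2] "often" : PP
  [2,3] "bone" : S\NP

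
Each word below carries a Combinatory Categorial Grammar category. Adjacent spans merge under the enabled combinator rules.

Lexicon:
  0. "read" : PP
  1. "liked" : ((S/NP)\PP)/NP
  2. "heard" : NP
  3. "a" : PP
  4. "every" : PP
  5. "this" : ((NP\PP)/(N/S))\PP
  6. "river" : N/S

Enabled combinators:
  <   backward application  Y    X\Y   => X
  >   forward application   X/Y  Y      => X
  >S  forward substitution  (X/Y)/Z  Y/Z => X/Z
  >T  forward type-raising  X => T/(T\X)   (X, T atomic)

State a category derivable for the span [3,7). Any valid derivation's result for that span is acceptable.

[0,7] S   >
  [0,3] S/NP   <
    [0,1] "read" : PP
    [1,3] (S/NP)\PP   >
      [1,2] "liked" : ((S/NP)\PP)/NP
      [2,3] "heard" : NP
  [3,7] NP   <
    [3,4] "a" : PP
    [4,7] NP\PP   >
      [4,6] (NP\PP)/(N/S)   <
        [4,5] "every" : PP
        [5,6] "this" : ((NP\PP)/(N/S))\PP
      [6,7] "river" : N/S

NP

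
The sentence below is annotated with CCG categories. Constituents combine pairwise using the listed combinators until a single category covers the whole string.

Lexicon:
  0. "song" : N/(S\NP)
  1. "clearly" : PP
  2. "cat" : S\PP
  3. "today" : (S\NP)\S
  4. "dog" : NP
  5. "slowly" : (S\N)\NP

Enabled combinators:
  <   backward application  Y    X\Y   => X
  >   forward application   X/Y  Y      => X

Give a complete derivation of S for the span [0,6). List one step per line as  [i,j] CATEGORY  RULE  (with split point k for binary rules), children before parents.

[0,6] S   <
  [0,4] N   >
    [0,1] "song" : N/(S\NP)
    [1,4] S\NP   <
      [1,3] S   <
        [1,2] "clearly" : PP
        [2,3] "cat" : S\PP
      [3,4] "today" : (S\NP)\S
  [4,6] S\N   <
    [4,5] "dog" : NP
    [5,6] "slowly" : (S\N)\NP

[0,1] N/(S\NP)  lex  "song"
[1,2] PP  lex  "clearly"
[2,3] S\PP  lex  "cat"
[1,3] S  <  k=2
[3,4] (S\NP)\S  lex  "today"
[1,4] S\NP  <  k=3
[0,4] N  >  k=1
[4,5] NP  lex  "dog"
[5,6] (S\N)\NP  lex  "slowly"
[4,6] S\N  <  k=5
[0,6] S  <  k=4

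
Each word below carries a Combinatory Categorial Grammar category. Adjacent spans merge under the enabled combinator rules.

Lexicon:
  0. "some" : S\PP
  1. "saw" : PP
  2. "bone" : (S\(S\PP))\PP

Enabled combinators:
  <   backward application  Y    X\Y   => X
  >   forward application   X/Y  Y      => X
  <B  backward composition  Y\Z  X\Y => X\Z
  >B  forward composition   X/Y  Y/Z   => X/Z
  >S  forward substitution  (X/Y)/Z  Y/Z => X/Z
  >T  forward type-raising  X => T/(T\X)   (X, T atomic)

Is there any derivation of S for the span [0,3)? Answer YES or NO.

YES

[0,3] S   <
  [0,1] "some" : S\PP
  [1,3] S\(S\PP)   <
    [1,2] "saw" : PP
    [2,3] "bone" : (S\(S\PP))\PP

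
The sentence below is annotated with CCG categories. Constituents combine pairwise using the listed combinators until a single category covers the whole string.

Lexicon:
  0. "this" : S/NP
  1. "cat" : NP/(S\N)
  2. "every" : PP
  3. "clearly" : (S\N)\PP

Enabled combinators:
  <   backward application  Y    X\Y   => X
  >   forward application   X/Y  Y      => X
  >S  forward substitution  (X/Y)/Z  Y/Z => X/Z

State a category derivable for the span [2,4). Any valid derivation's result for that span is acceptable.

[0,4] S   >
  [0,1] "this" : S/NP
  [1,4] NP   >
    [1,2] "cat" : NP/(S\N)
    [2,4] S\N   <
      [2,3] "every" : PP
      [3,4] "clearly" : (S\N)\PP

S\N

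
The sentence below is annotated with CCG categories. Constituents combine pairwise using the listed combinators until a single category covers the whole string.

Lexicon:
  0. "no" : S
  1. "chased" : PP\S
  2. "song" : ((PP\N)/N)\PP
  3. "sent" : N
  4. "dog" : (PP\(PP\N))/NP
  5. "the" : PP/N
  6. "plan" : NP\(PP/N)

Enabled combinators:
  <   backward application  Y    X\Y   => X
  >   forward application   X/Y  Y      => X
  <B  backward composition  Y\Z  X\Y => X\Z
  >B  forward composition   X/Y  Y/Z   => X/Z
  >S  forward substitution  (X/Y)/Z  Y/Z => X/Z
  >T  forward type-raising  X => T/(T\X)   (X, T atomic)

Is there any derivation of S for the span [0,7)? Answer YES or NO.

S PP\S ((PP\N)/N)\PP N (PP\(PP\N))/NP PP/N NP\(PP/N)
CKY chart[0,7] = {N/(N\PP), NP/(NP\PP), PP, PP/(PP\PP), S/(S\PP)}; S ∉ chart

NO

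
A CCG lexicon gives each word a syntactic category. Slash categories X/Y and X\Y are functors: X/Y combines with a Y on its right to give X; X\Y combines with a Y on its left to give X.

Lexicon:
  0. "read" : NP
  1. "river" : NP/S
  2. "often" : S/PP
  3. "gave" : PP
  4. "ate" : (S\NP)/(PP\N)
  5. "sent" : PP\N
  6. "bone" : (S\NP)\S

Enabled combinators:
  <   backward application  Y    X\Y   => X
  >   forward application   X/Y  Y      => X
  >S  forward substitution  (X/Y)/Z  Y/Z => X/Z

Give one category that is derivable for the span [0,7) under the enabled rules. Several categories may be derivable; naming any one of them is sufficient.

S

[0,7] S   <
  [0,1] "read" : NP
  [1,7] S\NP   <
    [1,6] S   <
      [1,4] NP   >
        [1,2] "river" : NP/S
        [2,4] S   >
          [2,3] "often" : S/PP
          [3,4] "gave" : PP
      [4,6] S\NP   >
        [4,5] "ate" : (S\NP)/(PP\N)
        [5,6] "sent" : PP\N
    [6,7] "bone" : (S\NP)\S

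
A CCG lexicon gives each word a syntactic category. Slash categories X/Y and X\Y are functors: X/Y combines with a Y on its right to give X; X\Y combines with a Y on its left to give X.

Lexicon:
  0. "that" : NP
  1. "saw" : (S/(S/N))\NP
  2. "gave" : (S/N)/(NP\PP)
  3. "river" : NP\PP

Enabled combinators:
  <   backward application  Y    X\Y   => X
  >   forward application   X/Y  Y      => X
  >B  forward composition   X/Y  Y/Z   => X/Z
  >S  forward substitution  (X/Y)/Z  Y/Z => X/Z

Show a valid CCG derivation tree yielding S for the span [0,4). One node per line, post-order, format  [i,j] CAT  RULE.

[0,4] S   >
  [0,2] S/(S/N)   <
    [0,1] "that" : NP
    [1,2] "saw" : (S/(S/N))\NP
  [2,4] S/N   >
    [2,3] "gave" : (S/N)/(NP\PP)
    [3,4] "river" : NP\PP

[0,1] NP  lex  "that"
[1,2] (S/(S/N))\NP  lex  "saw"
[0,2] S/(S/N)  <  k=1
[2,3] (S/N)/(NP\PP)  lex  "gave"
[3,4] NP\PP  lex  "river"
[2,4] S/N  >  k=3
[0,4] S  >  k=2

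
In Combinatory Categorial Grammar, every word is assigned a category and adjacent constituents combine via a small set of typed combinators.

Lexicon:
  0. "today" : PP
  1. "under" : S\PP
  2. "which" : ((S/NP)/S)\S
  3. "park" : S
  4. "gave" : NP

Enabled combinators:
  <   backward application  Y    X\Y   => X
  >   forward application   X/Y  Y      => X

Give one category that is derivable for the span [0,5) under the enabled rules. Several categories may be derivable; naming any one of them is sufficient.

[0,5] S   >
  [0,4] S/NP   >
    [0,3] (S/NP)/S   <
      [0,2] S   <
        [0,1] "today" : PP
        [1,2] "under" : S\PP
      [2,3] "which" : ((S/NP)/S)\S
    [3,4] "park" : S
  [4,5] "gave" : NP

S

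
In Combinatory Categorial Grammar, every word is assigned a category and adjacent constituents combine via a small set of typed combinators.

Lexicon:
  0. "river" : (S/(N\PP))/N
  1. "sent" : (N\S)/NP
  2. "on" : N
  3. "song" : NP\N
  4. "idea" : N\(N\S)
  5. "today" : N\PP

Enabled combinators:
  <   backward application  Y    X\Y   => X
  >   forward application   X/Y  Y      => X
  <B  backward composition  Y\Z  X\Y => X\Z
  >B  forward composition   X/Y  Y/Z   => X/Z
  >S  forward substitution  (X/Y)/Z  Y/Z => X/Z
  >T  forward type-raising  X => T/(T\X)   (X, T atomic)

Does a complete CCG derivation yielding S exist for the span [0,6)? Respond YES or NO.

YES

[0,6] S   >
  [0,5] S/(N\PP)   >
    [0,1] "river" : (S/(N\PP))/N
    [1,5] N   <
      [1,4] N\S   >
        [1,2] "sent" : (N\S)/NP
        [2,4] NP   <
          [2,3] "on" : N
          [3,4] "song" : NP\N
      [4,5] "idea" : N\(N\S)
  [5,6] "today" : N\PP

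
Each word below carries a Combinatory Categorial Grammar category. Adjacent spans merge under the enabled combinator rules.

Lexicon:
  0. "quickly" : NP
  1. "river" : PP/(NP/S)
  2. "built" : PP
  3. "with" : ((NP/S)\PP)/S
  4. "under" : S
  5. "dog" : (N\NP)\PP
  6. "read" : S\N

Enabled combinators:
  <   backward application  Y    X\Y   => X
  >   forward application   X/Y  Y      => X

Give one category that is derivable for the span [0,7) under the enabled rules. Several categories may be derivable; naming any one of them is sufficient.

S

[0,7] S   <
  [0,6] N   <
    [0,1] "quickly" : NP
    [1,6] N\NP   <
      [1,5] PP   >
        [1,2] "river" : PP/(NP/S)
        [2,5] NP/S   <
          [2,3] "built" : PP
          [3,5] (NP/S)\PP   >
            [3,4] "with" : ((NP/S)\PP)/S
            [4,5] "under" : S
      [5,6] "dog" : (N\NP)\PP
  [6,7] "read" : S\N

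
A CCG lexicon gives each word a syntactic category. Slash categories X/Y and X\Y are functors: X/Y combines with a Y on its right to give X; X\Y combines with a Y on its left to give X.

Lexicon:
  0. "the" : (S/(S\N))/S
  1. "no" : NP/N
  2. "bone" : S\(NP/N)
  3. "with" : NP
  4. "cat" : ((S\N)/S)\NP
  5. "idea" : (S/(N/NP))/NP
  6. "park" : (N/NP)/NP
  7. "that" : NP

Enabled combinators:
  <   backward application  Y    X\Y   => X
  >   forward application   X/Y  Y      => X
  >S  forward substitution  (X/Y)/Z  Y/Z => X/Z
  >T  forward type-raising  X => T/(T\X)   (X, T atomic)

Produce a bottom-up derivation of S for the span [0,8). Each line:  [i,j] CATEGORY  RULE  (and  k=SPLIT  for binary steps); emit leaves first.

[0,8] S   >
  [0,3] S/(S\N)   >
    [0,1] "the" : (S/(S\N))/S
    [1,3] S   <
      [1,2] "no" : NP/N
      [2,3] "bone" : S\(NP/N)
  [3,8] S\N   >
    [3,5] (S\N)/S   <
      [3,4] "with" : NP
      [4,5] "cat" : ((S\N)/S)\NP
    [5,8] S   >
      [5,7] S/NP   >S
        [5,6] "idea" : (S/(N/NP))/NP
        [6,7] "park" : (N/NP)/NP
      [7,8] "that" : NP

[0,1] (S/(S\N))/S  lex  "the"
[1,2] NP/N  lex  "no"
[2,3] S\(NP/N)  lex  "bone"
[1,3] S  <  k=2
[0,3] S/(S\N)  >  k=1
[3,4] NP  lex  "with"
[4,5] ((S\N)/S)\NP  lex  "cat"
[3,5] (S\N)/S  <  k=4
[5,6] (S/(N/NP))/NP  lex  "idea"
[6,7] (N/NP)/NP  lex  "park"
[5,7] S/NP  >S  k=6
[7,8] NP  lex  "that"
[5,8] S  >  k=7
[3,8] S\N  >  k=5
[0,8] S  >  k=3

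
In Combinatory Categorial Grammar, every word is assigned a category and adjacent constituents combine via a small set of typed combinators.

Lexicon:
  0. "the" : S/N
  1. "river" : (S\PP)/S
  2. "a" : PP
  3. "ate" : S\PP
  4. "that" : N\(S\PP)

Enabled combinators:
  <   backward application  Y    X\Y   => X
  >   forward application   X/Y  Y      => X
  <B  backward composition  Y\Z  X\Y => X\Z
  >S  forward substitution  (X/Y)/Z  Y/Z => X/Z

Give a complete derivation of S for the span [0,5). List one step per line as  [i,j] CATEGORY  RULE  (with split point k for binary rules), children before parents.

[0,5] S   >
  [0,1] "the" : S/N
  [1,5] N   <
    [1,4] S\PP   >
      [1,2] "river" : (S\PP)/S
      [2,4] S   <
        [2,3] "a" : PP
        [3,4] "ate" : S\PP
    [4,5] "that" : N\(S\PP)

[0,1] S/N  lex  "the"
[1,2] (S\PP)/S  lex  "river"
[2,3] PP  lex  "a"
[3,4] S\PP  lex  "ate"
[2,4] S  <  k=3
[1,4] S\PP  >  k=2
[4,5] N\(S\PP)  lex  "that"
[1,5] N  <  k=4
[0,5] S  >  k=1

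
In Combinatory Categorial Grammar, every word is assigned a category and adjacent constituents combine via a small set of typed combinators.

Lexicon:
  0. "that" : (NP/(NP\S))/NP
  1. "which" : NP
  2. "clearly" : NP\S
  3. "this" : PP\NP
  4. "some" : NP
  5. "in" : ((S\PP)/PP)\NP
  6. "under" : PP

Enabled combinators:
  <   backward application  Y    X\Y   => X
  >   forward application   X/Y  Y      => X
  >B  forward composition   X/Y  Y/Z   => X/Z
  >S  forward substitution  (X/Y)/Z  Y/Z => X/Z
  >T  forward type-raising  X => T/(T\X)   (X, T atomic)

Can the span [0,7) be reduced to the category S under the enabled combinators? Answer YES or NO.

[0,7] S   <
  [0,4] PP   <
    [0,3] NP   >
      [0,2] NP/(NP\S)   >
        [0,1] "that" : (NP/(NP\S))/NP
        [1,2] "which" : NP
      [2,3] "clearly" : NP\S
    [3,4] "this" : PP\NP
  [4,7] S\PP   >
    [4,6] (S\PP)/PP   <
      [4,5] "some" : NP
      [5,6] "in" : ((S\PP)/PP)\NP
    [6,7] "under" : PP

YES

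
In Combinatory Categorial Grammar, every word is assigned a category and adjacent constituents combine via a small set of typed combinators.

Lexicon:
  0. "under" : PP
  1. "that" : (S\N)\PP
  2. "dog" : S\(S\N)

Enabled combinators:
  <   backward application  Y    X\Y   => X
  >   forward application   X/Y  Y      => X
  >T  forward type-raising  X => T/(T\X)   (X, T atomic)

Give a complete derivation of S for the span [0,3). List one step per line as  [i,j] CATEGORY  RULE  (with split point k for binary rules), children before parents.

[0,1] PP  lex  "under"
[1,2] (S\N)\PP  lex  "that"
[0,2] S\N  <  k=1
[2,3] S\(S\N)  lex  "dog"
[0,3] S  <  k=2

[0,3] S   <
  [0,2] S\N   <
    [0,1] "under" : PP
    [1,2] "that" : (S\N)\PP
  [2,3] "dog" : S\(S\N)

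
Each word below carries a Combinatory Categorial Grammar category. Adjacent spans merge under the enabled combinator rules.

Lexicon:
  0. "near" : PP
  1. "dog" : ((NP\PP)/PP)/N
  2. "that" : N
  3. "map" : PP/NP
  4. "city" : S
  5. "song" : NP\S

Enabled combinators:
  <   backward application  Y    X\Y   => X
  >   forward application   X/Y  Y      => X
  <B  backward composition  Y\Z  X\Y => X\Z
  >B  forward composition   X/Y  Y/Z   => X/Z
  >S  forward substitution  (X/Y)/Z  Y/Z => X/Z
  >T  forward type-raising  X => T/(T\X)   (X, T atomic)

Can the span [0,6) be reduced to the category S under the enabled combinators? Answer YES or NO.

NO

PP ((NP\PP)/PP)/N N PP/NP S NP\S
CKY chart[0,6] = {N/(N\NP), NP, NP/(NP\NP), NP/(PP\PP), PP/(PP\NP), S/(S\NP)}; S ∉ chart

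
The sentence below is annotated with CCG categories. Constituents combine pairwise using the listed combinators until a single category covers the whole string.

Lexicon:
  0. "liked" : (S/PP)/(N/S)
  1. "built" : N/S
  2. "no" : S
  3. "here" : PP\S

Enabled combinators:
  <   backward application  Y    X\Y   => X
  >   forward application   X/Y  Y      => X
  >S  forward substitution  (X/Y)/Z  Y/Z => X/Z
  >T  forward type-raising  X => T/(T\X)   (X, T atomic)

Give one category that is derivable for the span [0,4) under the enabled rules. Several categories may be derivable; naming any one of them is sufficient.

[0,4] S   >
  [0,2] S/PP   >
    [0,1] "liked" : (S/PP)/(N/S)
    [1,2] "built" : N/S
  [2,4] PP   <
    [2,3] "no" : S
    [3,4] "here" : PP\S

S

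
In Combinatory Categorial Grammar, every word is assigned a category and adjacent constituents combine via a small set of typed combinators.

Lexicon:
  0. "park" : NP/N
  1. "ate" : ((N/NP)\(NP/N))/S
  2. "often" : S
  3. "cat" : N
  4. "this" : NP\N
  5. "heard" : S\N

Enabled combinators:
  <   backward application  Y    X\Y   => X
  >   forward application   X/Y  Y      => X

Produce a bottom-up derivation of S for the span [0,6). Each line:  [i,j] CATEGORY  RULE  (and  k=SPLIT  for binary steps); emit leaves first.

[0,6] S   <
  [0,5] N   >
    [0,3] N/NP   <
      [0,1] "park" : NP/N
      [1,3] (N/NP)\(NP/N)   >
        [1,2] "ate" : ((N/NP)\(NP/N))/S
        [2,3] "often" : S
    [3,5] NP   <
      [3,4] "cat" : N
      [4,5] "this" : NP\N
  [5,6] "heard" : S\N

[0,1] NP/N  lex  "park"
[1,2] ((N/NP)\(NP/N))/S  lex  "ate"
[2,3] S  lex  "often"
[1,3] (N/NP)\(NP/N)  >  k=2
[0,3] N/NP  <  k=1
[3,4] N  lex  "cat"
[4,5] NP\N  lex  "this"
[3,5] NP  <  k=4
[0,5] N  >  k=3
[5,6] S\N  lex  "heard"
[0,6] S  <  k=5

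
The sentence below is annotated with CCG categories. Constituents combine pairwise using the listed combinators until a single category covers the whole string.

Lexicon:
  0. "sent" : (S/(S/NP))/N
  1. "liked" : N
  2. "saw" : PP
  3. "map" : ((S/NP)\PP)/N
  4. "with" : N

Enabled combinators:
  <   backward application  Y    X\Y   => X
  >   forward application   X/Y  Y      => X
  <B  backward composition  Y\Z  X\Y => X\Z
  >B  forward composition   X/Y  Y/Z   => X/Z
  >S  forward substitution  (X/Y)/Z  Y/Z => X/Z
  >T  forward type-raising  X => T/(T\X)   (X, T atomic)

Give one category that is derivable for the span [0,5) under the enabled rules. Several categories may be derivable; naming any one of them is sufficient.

[0,5] S   >
  [0,2] S/(S/NP)   >
    [0,1] "sent" : (S/(S/NP))/N
    [1,2] "liked" : N
  [2,5] S/NP   <
    [2,3] "saw" : PP
    [3,5] (S/NP)\PP   >
      [3,4] "map" : ((S/NP)\PP)/N
      [4,5] "with" : N

S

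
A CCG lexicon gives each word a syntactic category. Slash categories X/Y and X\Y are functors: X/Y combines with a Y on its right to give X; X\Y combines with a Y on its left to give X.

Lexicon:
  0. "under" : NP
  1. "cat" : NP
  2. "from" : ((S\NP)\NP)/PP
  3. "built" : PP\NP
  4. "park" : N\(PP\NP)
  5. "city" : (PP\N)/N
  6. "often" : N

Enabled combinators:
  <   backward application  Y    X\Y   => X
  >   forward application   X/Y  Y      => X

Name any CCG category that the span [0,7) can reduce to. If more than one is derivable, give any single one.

[0,7] S   <
  [0,1] "under" : NP
  [1,7] S\NP   <
    [1,2] "cat" : NP
    [2,7] (S\NP)\NP   >
      [2,3] "from" : ((S\NP)\NP)/PP
      [3,7] PP   <
        [3,5] N   <
          [3,4] "built" : PP\NP
          [4,5] "park" : N\(PP\NP)
        [5,7] PP\N   >
          [5,6] "city" : (PP\N)/N
          [6,7] "often" : N

S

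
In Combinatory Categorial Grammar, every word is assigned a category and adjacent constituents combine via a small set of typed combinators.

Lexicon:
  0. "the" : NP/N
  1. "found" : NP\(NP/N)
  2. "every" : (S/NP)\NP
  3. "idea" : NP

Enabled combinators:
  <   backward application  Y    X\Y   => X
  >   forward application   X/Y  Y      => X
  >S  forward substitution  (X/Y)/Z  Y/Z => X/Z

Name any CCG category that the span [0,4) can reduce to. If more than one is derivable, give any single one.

S

[0,4] S   >
  [0,3] S/NP   <
    [0,2] NP   <
      [0,1] "the" : NP/N
      [1,2] "found" : NP\(NP/N)
    [2,3] "every" : (S/NP)\NP
  [3,4] "idea" : NP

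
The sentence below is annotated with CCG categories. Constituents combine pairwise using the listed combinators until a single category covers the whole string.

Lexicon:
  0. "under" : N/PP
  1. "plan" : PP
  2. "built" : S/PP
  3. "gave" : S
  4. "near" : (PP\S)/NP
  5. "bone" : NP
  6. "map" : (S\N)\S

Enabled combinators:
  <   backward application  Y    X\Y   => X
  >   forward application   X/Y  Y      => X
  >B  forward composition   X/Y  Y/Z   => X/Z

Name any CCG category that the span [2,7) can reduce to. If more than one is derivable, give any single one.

S\N

[0,7] S   <
  [0,2] N   >
    [0,1] "under" : N/PP
    [1,2] "plan" : PP
  [2,7] S\N   <
    [2,6] S   >
      [2,3] "built" : S/PP
      [3,6] PP   <
        [3,4] "gave" : S
        [4,6] PP\S   >
          [4,5] "near" : (PP\S)/NP
          [5,6] "bone" : NP
    [6,7] "map" : (S\N)\S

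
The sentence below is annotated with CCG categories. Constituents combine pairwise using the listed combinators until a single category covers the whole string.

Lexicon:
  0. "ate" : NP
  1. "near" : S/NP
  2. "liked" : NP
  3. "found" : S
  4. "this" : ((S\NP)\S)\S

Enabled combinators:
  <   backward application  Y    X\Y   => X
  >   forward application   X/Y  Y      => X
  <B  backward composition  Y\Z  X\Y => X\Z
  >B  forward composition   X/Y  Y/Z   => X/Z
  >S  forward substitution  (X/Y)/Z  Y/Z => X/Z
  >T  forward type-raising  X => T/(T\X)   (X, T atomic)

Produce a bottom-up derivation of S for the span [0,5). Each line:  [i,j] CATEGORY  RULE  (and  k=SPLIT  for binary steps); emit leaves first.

[0,5] S   <
  [0,1] "ate" : NP
  [1,5] S\NP   <
    [1,3] S   >
      [1,2] "near" : S/NP
      [2,3] "liked" : NP
    [3,5] (S\NP)\S   <
      [3,4] "found" : S
      [4,5] "this" : ((S\NP)\S)\S

[0,1] NP  lex  "ate"
[1,2] S/NP  lex  "near"
[2,3] NP  lex  "liked"
[1,3] S  >  k=2
[3,4] S  lex  "found"
[4,5] ((S\NP)\S)\S  lex  "this"
[3,5] (S\NP)\S  <  k=4
[1,5] S\NP  <  k=3
[0,5] S  <  k=1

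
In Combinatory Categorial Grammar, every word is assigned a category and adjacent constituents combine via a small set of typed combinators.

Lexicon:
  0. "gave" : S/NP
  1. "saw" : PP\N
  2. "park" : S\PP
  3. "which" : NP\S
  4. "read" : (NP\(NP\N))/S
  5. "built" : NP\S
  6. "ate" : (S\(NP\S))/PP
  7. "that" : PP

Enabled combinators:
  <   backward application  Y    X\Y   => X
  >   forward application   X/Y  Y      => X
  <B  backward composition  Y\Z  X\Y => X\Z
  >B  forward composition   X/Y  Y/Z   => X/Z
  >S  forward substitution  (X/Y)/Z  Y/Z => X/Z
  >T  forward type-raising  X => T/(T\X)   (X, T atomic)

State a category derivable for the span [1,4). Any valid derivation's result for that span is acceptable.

NP\N

[0,8] S   >
  [0,1] "gave" : S/NP
  [1,8] NP   <
    [1,4] NP\N   <B
      [1,2] "saw" : PP\N
      [2,4] NP\PP   <B
        [2,3] "park" : S\PP
        [3,4] "which" : NP\S
    [4,8] NP\(NP\N)   >
      [4,5] "read" : (NP\(NP\N))/S
      [5,8] S   <
        [5,6] "built" : NP\S
        [6,8] S\(NP\S)   >
          [6,7] "ate" : (S\(NP\S))/PP
          [7,8] "that" : PP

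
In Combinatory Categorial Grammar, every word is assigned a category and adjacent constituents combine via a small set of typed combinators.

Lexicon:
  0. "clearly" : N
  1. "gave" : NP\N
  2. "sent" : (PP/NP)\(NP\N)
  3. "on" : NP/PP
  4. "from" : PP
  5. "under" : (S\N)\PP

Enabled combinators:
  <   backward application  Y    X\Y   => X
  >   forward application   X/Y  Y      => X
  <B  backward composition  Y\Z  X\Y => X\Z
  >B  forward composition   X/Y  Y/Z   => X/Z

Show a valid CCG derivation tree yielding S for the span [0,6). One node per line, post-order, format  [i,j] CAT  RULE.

[0,6] S   <
  [0,1] "clearly" : N
  [1,6] S\N   <
    [1,5] PP   >
      [1,3] PP/NP   <
        [1,2] "gave" : NP\N
        [2,3] "sent" : (PP/NP)\(NP\N)
      [3,5] NP   >
        [3,4] "on" : NP/PP
        [4,5] "from" : PP
    [5,6] "under" : (S\N)\PP

[0,1] N  lex  "clearly"
[1,2] NP\N  lex  "gave"
[2,3] (PP/NP)\(NP\N)  lex  "sent"
[1,3] PP/NP  <  k=2
[3,4] NP/PP  lex  "on"
[4,5] PP  lex  "from"
[3,5] NP  >  k=4
[1,5] PP  >  k=3
[5,6] (S\N)\PP  lex  "under"
[1,6] S\N  <  k=5
[0,6] S  <  k=1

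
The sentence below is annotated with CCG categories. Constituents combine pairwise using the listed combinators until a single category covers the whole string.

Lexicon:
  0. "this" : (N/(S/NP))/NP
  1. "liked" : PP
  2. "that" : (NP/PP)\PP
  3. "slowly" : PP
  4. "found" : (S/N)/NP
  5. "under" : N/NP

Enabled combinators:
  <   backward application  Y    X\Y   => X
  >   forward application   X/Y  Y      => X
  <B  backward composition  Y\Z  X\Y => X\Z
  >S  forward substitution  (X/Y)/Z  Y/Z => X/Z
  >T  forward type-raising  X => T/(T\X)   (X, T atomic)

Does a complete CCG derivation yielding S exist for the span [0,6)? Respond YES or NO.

(N/(S/NP))/NP PP (NP/PP)\PP PP (S/N)/NP N/NP
CKY chart[0,6] = {N, N/(N\N), NP/(NP\N), PP/(PP\N), S/(S\N)}; S ∉ chart

NO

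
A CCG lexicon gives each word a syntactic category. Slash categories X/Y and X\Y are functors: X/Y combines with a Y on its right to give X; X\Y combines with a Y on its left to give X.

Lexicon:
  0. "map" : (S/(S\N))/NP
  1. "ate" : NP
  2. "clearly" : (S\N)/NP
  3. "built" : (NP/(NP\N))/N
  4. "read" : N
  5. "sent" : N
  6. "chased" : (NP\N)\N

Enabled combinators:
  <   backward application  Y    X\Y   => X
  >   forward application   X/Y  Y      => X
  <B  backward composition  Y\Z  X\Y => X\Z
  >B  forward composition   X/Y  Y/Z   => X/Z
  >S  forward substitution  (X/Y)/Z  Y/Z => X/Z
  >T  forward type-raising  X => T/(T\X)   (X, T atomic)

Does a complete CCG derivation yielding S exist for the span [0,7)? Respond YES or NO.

YES

[0,7] S   >
  [0,2] S/(S\N)   >
    [0,1] "map" : (S/(S\N))/NP
    [1,2] "ate" : NP
  [2,7] S\N   >
    [2,3] "clearly" : (S\N)/NP
    [3,7] NP   >
      [3,5] NP/(NP\N)   >
        [3,4] "built" : (NP/(NP\N))/N
        [4,5] "read" : N
      [5,7] NP\N   <
        [5,6] "sent" : N
        [6,7] "chased" : (NP\N)\N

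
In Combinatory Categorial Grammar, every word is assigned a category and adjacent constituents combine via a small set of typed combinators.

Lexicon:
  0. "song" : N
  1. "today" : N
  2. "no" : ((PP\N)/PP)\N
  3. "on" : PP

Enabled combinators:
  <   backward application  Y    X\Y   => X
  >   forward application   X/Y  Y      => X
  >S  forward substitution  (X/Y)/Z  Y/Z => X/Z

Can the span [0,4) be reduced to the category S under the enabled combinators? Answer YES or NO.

NO

N N ((PP\N)/PP)\N PP
CKY chart[0,4] = {PP}; S ∉ chart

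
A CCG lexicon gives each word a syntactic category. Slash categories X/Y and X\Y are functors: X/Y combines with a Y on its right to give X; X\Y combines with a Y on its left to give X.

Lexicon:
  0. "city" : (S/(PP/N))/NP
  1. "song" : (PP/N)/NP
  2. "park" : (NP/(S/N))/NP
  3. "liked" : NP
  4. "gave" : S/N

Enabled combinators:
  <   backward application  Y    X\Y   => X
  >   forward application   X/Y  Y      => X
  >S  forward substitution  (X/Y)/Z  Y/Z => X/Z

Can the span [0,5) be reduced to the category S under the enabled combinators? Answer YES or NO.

YES

[0,5] S   >
  [0,2] S/NP   >S
    [0,1] "city" : (S/(PP/N))/NP
    [1,2] "song" : (PP/N)/NP
  [2,5] NP   >
    [2,4] NP/(S/N)   >
      [2,3] "park" : (NP/(S/N))/NP
      [3,4] "liked" : NP
    [4,5] "gave" : S/N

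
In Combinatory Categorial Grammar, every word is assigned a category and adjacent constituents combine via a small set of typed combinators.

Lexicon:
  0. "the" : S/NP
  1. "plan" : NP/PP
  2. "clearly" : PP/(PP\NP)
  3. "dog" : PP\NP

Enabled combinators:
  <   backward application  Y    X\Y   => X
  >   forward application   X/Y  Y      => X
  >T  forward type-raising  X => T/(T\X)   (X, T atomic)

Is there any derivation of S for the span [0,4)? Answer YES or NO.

YES

[0,4] S   >
  [0,1] "the" : S/NP
  [1,4] NP   >
    [1,2] "plan" : NP/PP
    [2,4] PP   >
      [2,3] "clearly" : PP/(PP\NP)
      [3,4] "dog" : PP\NP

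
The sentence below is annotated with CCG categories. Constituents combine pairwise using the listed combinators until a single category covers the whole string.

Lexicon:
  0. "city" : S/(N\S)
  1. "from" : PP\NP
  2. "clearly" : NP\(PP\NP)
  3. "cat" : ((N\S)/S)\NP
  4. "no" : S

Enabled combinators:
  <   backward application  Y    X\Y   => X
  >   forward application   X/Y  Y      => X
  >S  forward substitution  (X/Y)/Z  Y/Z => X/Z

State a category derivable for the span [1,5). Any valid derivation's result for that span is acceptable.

[0,5] S   >
  [0,1] "city" : S/(N\S)
  [1,5] N\S   >
    [1,4] (N\S)/S   <
      [1,3] NP   <
        [1,2] "from" : PP\NP
        [2,3] "clearly" : NP\(PP\NP)
      [3,4] "cat" : ((N\S)/S)\NP
    [4,5] "no" : S

N\S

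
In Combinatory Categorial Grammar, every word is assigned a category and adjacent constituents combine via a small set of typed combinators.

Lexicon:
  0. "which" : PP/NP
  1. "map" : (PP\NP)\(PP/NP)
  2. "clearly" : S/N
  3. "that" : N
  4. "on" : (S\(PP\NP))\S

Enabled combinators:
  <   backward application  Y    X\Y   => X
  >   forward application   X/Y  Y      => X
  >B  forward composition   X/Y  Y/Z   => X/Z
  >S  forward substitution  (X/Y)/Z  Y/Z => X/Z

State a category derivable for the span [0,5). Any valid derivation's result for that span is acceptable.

S

[0,5] S   <
  [0,2] PP\NP   <
    [0,1] "which" : PP/NP
    [1,2] "map" : (PP\NP)\(PP/NP)
  [2,5] S\(PP\NP)   <
    [2,4] S   >
      [2,3] "clearly" : S/N
      [3,4] "that" : N
    [4,5] "on" : (S\(PP\NP))\S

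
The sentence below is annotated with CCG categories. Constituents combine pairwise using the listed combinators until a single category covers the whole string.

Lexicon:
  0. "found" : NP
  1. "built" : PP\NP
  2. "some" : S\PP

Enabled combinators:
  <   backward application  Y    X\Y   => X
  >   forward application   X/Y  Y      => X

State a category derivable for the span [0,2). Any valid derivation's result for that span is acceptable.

[0,3] S   <
  [0,2] PP   <
    [0,1] "found" : NP
    [1,2] "built" : PP\NP
  [2,3] "some" : S\PP

PP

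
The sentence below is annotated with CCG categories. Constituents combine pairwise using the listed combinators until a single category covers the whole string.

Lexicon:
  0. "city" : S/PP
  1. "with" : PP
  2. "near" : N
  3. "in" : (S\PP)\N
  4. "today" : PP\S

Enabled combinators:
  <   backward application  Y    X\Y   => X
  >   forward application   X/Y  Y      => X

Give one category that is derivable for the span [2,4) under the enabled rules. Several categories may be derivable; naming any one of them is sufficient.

S\PP

[0,5] S   >
  [0,1] "city" : S/PP
  [1,5] PP   <
    [1,4] S   <
      [1,2] "with" : PP
      [2,4] S\PP   <
        [2,3] "near" : N
        [3,4] "in" : (S\PP)\N
    [4,5] "today" : PP\S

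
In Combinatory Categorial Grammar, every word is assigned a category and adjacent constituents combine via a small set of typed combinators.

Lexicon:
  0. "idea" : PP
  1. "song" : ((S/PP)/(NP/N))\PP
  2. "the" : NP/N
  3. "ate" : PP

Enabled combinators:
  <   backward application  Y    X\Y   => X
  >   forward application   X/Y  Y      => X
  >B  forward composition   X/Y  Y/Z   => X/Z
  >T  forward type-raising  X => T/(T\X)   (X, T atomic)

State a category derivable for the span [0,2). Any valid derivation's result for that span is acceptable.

[0,4] S   >
  [0,3] S/PP   >
    [0,2] (S/PP)/(NP/N)   <
      [0,1] "idea" : PP
      [1,2] "song" : ((S/PP)/(NP/N))\PP
    [2,3] "the" : NP/N
  [3,4] "ate" : PP

(S/PP)/(NP/N)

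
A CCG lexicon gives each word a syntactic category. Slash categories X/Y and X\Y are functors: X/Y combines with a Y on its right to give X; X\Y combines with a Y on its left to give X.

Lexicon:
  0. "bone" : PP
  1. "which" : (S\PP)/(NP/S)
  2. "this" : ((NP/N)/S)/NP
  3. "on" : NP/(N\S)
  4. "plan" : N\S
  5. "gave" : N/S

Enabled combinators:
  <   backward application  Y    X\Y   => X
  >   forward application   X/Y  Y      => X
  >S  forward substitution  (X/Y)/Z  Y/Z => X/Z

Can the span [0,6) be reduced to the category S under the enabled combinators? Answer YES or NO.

[0,6] S   <
  [0,1] "bone" : PP
  [1,6] S\PP   >
    [1,2] "which" : (S\PP)/(NP/S)
    [2,6] NP/S   >S
      [2,5] (NP/N)/S   >
        [2,3] "this" : ((NP/N)/S)/NP
        [3,5] NP   >
          [3,4] "on" : NP/(N\S)
          [4,5] "plan" : N\S
      [5,6] "gave" : N/S

YES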